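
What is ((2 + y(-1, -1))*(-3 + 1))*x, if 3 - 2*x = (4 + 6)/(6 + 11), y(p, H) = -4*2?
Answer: 246/17 ≈ 14.471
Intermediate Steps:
y(p, H) = -8
x = 41/34 (x = 3/2 - (4 + 6)/(2*(6 + 11)) = 3/2 - 5/17 = 41/34 ≈ 1.2059)
((2 + y(-1, -1))*(-3 + 1))*x = ((2 - 8)*(-3 + 1))*(41/34) = -6*(-2)*(41/34) = 12*(41/34) = 246/17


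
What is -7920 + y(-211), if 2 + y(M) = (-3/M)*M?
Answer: -7925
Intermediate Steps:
y(M) = -5 (y(M) = -2 + (-3/M)*M = -2 - 3 = -5)
-7920 + y(-211) = -7920 - 5 = -7925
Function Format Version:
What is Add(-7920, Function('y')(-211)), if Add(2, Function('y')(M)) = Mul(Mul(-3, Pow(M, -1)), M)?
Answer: -7925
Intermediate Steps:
Function('y')(M) = -5 (Function('y')(M) = Add(-2, Mul(Mul(-3, Pow(M, -1)), M)) = Add(-2, -3) = -5)
Add(-7920, Function('y')(-211)) = Add(-7920, -5) = -7925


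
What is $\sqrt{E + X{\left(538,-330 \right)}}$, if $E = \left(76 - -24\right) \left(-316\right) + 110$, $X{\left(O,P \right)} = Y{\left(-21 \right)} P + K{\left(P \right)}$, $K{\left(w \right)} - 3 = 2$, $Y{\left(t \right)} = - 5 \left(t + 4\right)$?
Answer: $63 i \sqrt{15} \approx 244.0 i$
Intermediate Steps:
$Y{\left(t \right)} = -20 - 5 t$ ($Y{\left(t \right)} = - 5 \left(4 + t\right) = -20 - 5 t$)
$K{\left(w \right)} = 5$ ($K{\left(w \right)} = 3 + 2 = 5$)
$X{\left(O,P \right)} = 5 + 85 P$ ($X{\left(O,P \right)} = \left(-20 - -105\right) P + 5 = \left(-20 + 105\right) P + 5 = 85 P + 5 = 5 + 85 P$)
$E = -31490$ ($E = \left(76 + 24\right) \left(-316\right) + 110 = 100 \left(-316\right) + 110 = -31600 + 110 = -31490$)
$\sqrt{E + X{\left(538,-330 \right)}} = \sqrt{-31490 + \left(5 + 85 \left(-330\right)\right)} = \sqrt{-31490 + \left(5 - 28050\right)} = \sqrt{-31490 - 28045} = \sqrt{-59535} = 63 i \sqrt{15}$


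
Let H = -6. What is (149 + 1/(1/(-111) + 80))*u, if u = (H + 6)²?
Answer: 0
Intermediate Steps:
u = 0 (u = (-6 + 6)² = 0² = 0)
(149 + 1/(1/(-111) + 80))*u = (149 + 1/(1/(-111) + 80))*0 = (149 + 1/(-1/111 + 80))*0 = (149 + 1/(8879/111))*0 = (149 + 111/8879)*0 = (1323082/8879)*0 = 0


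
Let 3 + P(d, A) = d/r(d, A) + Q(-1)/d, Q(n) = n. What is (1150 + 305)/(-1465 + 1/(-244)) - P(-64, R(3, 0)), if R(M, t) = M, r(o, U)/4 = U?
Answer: 502701377/68632512 ≈ 7.3245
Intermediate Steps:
r(o, U) = 4*U
P(d, A) = -3 - 1/d + d/(4*A) (P(d, A) = -3 + (d/((4*A)) - 1/d) = -3 + (d*(1/(4*A)) - 1/d) = -3 + (d/(4*A) - 1/d) = -3 + (-1/d + d/(4*A)) = -3 - 1/d + d/(4*A))
(1150 + 305)/(-1465 + 1/(-244)) - P(-64, R(3, 0)) = (1150 + 305)/(-1465 + 1/(-244)) - (-3 - 1/(-64) + (¼)*(-64)/3) = 1455/(-1465 - 1/244) - (-3 - 1*(-1/64) + (¼)*(-64)*(⅓)) = 1455/(-357461/244) - (-3 + 1/64 - 16/3) = 1455*(-244/357461) - 1*(-1597/192) = -355020/357461 + 1597/192 = 502701377/68632512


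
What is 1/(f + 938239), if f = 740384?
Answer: 1/1678623 ≈ 5.9573e-7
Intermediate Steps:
1/(f + 938239) = 1/(740384 + 938239) = 1/1678623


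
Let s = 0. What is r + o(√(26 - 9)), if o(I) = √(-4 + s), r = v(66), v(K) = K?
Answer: 66 + 2*I ≈ 66.0 + 2.0*I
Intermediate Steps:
r = 66
o(I) = 2*I (o(I) = √(-4 + 0) = √(-4) = 2*I)
r + o(√(26 - 9)) = 66 + 2*I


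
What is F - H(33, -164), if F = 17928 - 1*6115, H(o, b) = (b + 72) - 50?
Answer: 11955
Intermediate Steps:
H(o, b) = 22 + b (H(o, b) = (72 + b) - 50 = 22 + b)
F = 11813 (F = 17928 - 6115 = 11813)
F - H(33, -164) = 11813 - (22 - 164) = 11813 - 1*(-142) = 11813 + 142 = 11955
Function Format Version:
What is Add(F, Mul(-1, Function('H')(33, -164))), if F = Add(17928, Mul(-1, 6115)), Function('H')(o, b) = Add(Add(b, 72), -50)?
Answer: 11955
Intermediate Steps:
Function('H')(o, b) = Add(22, b) (Function('H')(o, b) = Add(Add(72, b), -50) = Add(22, b))
F = 11813 (F = Add(17928, -6115) = 11813)
Add(F, Mul(-1, Function('H')(33, -164))) = Add(11813, Mul(-1, Add(22, -164))) = Add(11813, Mul(-1, -142)) = Add(11813, 142) = 11955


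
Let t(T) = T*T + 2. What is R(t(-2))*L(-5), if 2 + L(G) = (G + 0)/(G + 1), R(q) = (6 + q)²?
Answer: -108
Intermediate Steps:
t(T) = 2 + T² (t(T) = T² + 2 = 2 + T²)
L(G) = -2 + G/(1 + G) (L(G) = -2 + (G + 0)/(G + 1) = -2 + G/(1 + G))
R(t(-2))*L(-5) = (6 + (2 + (-2)²))²*((-2 - 1*(-5))/(1 - 5)) = (6 + (2 + 4))²*((-2 + 5)/(-4)) = (6 + 6)²*(-¼*3) = 12²*(-¾) = 144*(-¾) = -108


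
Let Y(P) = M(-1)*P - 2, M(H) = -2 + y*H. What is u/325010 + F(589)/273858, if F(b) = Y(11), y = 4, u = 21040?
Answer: 286993582/4450329429 ≈ 0.064488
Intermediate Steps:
M(H) = -2 + 4*H
Y(P) = -2 - 6*P (Y(P) = (-2 + 4*(-1))*P - 2 = (-2 - 4)*P - 2 = -6*P - 2 = -2 - 6*P)
F(b) = -68 (F(b) = -2 - 6*11 = -2 - 66 = -68)
u/325010 + F(589)/273858 = 21040/325010 - 68/273858 = 21040*(1/325010) - 68*1/273858 = 2104/32501 - 34/136929 = 286993582/4450329429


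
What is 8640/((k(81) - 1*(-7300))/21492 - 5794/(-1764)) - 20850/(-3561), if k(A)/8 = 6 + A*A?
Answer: 5422377989170/3793047817 ≈ 1429.6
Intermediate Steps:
k(A) = 48 + 8*A² (k(A) = 8*(6 + A*A) = 8*(6 + A²) = 48 + 8*A²)
8640/((k(81) - 1*(-7300))/21492 - 5794/(-1764)) - 20850/(-3561) = 8640/(((48 + 8*81²) - 1*(-7300))/21492 - 5794/(-1764)) - 20850/(-3561) = 8640/(((48 + 8*6561) + 7300)*(1/21492) - 5794*(-1/1764)) - 20850*(-1/3561) = 8640/(((48 + 52488) + 7300)*(1/21492) + 2897/882) + 6950/1187 = 8640/((52536 + 7300)*(1/21492) + 2897/882) + 6950/1187 = 8640/(59836*(1/21492) + 2897/882) + 6950/1187 = 8640/(14959/5373 + 2897/882) + 6950/1187 = 8640/(3195491/526554) + 6950/1187 = 8640*(526554/3195491) + 6950/1187 = 4549426560/3195491 + 6950/1187 = 5422377989170/3793047817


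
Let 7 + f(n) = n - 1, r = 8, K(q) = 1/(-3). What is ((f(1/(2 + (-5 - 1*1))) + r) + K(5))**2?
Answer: 49/144 ≈ 0.34028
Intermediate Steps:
K(q) = -1/3
f(n) = -8 + n (f(n) = -7 + (n - 1) = -7 + (-1 + n) = -8 + n)
((f(1/(2 + (-5 - 1*1))) + r) + K(5))**2 = (((-8 + 1/(2 + (-5 - 1*1))) + 8) - 1/3)**2 = (((-8 + 1/(2 + (-5 - 1))) + 8) - 1/3)**2 = (((-8 + 1/(2 - 6)) + 8) - 1/3)**2 = (((-8 + 1/(-4)) + 8) - 1/3)**2 = (((-8 - 1/4) + 8) - 1/3)**2 = ((-33/4 + 8) - 1/3)**2 = (-1/4 - 1/3)**2 = (-7/12)**2 = 49/144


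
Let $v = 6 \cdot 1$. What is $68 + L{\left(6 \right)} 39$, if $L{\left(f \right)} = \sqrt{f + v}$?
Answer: $68 + 78 \sqrt{3} \approx 203.1$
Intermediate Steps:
$v = 6$
$L{\left(f \right)} = \sqrt{6 + f}$ ($L{\left(f \right)} = \sqrt{f + 6} = \sqrt{6 + f}$)
$68 + L{\left(6 \right)} 39 = 68 + \sqrt{6 + 6} \cdot 39 = 68 + \sqrt{12} \cdot 39 = 68 + 2 \sqrt{3} \cdot 39 = 68 + 78 \sqrt{3}$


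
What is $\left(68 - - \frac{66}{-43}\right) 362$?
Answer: $\frac{1034596}{43} \approx 24060.0$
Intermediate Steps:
$\left(68 - - \frac{66}{-43}\right) 362 = \left(68 - \left(-66\right) \left(- \frac{1}{43}\right)\right) 362 = \left(68 - \frac{66}{43}\right) 362 = \frac{2858}{43} \cdot 362 = \frac{1034596}{43}$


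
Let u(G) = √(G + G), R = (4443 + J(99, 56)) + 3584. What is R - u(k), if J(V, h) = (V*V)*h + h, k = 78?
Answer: 556939 - 2*√39 ≈ 5.5693e+5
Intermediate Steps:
J(V, h) = h + h*V² (J(V, h) = V²*h + h = h*V² + h = h + h*V²)
R = 556939 (R = (4443 + 56*(1 + 99²)) + 3584 = (4443 + 56*(1 + 9801)) + 3584 = (4443 + 56*9802) + 3584 = (4443 + 548912) + 3584 = 553355 + 3584 = 556939)
u(G) = √2*√G (u(G) = √(2*G) = √2*√G)
R - u(k) = 556939 - √2*√78 = 556939 - 2*√39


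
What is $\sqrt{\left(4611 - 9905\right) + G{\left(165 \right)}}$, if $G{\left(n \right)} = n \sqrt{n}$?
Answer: $\sqrt{-5294 + 165 \sqrt{165}} \approx 56.343 i$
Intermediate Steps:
$G{\left(n \right)} = n^{\frac{3}{2}}$
$\sqrt{\left(4611 - 9905\right) + G{\left(165 \right)}} = \sqrt{\left(4611 - 9905\right) + 165^{\frac{3}{2}}} = \sqrt{-5294 + 165 \sqrt{165}}$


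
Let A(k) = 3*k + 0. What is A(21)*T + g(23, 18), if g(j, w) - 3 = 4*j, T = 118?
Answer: 7529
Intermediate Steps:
g(j, w) = 3 + 4*j
A(k) = 3*k
A(21)*T + g(23, 18) = (3*21)*118 + (3 + 4*23) = 63*118 + (3 + 92) = 7434 + 95 = 7529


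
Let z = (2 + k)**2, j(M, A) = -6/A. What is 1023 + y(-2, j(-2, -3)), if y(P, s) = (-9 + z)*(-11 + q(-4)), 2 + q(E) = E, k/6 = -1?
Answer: 904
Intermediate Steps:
k = -6 (k = 6*(-1) = -6)
z = 16 (z = (2 - 6)**2 = (-4)**2 = 16)
q(E) = -2 + E
y(P, s) = -119 (y(P, s) = (-9 + 16)*(-11 + (-2 - 4)) = 7*(-11 - 6) = 7*(-17) = -119)
1023 + y(-2, j(-2, -3)) = 1023 - 119 = 904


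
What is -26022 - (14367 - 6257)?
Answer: -34132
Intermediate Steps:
-26022 - (14367 - 6257) = -26022 - 1*8110 = -26022 - 8110 = -34132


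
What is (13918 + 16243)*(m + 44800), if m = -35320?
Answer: 285926280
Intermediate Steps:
(13918 + 16243)*(m + 44800) = (13918 + 16243)*(-35320 + 44800) = 30161*9480 = 285926280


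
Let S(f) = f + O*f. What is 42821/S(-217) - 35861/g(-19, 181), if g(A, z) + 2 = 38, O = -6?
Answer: -37367629/39060 ≈ -956.67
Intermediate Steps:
g(A, z) = 36 (g(A, z) = -2 + 38 = 36)
S(f) = -5*f (S(f) = f - 6*f = -5*f)
42821/S(-217) - 35861/g(-19, 181) = 42821/((-5*(-217))) - 35861/36 = 42821/1085 - 35861*1/36 = 42821*(1/1085) - 35861/36 = 42821/1085 - 35861/36 = -37367629/39060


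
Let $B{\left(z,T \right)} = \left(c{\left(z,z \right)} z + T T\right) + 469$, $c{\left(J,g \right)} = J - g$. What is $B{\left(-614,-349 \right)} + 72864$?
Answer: $195134$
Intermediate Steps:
$B{\left(z,T \right)} = 469 + T^{2}$ ($B{\left(z,T \right)} = \left(\left(z - z\right) z + T T\right) + 469 = \left(0 z + T^{2}\right) + 469 = \left(0 + T^{2}\right) + 469 = T^{2} + 469 = 469 + T^{2}$)
$B{\left(-614,-349 \right)} + 72864 = \left(469 + \left(-349\right)^{2}\right) + 72864 = \left(469 + 121801\right) + 72864 = 122270 + 72864 = 195134$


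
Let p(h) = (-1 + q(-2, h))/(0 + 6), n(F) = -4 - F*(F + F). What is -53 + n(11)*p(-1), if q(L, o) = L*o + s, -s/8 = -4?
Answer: -1406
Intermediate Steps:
s = 32 (s = -8*(-4) = 32)
q(L, o) = 32 + L*o (q(L, o) = L*o + 32 = 32 + L*o)
n(F) = -4 - 2*F² (n(F) = -4 - F*2*F = -4 - 2*F²)
p(h) = 31/6 - h/3 (p(h) = (-1 + (32 - 2*h))/(0 + 6) = (31 - 2*h)/6 = (31 - 2*h)*(⅙) = 31/6 - h/3)
-53 + n(11)*p(-1) = -53 + (-4 - 2*11²)*(31/6 - ⅓*(-1)) = -53 + (-4 - 2*121)*(31/6 + ⅓) = -53 + (-4 - 242)*(11/2) = -53 - 246*11/2 = -53 - 1353 = -1406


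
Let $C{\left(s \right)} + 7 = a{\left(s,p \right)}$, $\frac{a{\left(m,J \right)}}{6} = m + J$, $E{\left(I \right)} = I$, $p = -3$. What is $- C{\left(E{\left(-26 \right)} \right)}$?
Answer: $181$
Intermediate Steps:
$a{\left(m,J \right)} = 6 J + 6 m$ ($a{\left(m,J \right)} = 6 \left(m + J\right) = 6 \left(J + m\right) = 6 J + 6 m$)
$C{\left(s \right)} = -25 + 6 s$ ($C{\left(s \right)} = -7 + \left(6 \left(-3\right) + 6 s\right) = -7 + \left(-18 + 6 s\right) = -25 + 6 s$)
$- C{\left(E{\left(-26 \right)} \right)} = - (-25 + 6 \left(-26\right)) = - (-25 - 156) = \left(-1\right) \left(-181\right) = 181$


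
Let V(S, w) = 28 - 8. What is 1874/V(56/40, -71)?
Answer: 937/10 ≈ 93.700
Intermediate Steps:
V(S, w) = 20
1874/V(56/40, -71) = 1874/20 = 1874*(1/20) = 937/10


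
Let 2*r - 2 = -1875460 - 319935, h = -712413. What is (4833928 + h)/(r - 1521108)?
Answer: -8243030/5237609 ≈ -1.5738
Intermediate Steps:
r = -2195393/2 (r = 1 + (-1875460 - 319935)/2 = 1 + (1/2)*(-2195395) = 1 - 2195395/2 = -2195393/2 ≈ -1.0977e+6)
(4833928 + h)/(r - 1521108) = (4833928 - 712413)/(-2195393/2 - 1521108) = 4121515/(-5237609/2) = 4121515*(-2/5237609) = -8243030/5237609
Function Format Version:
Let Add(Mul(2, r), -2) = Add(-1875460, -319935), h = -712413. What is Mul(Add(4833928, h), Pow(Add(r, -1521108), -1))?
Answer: Rational(-8243030, 5237609) ≈ -1.5738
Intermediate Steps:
r = Rational(-2195393, 2) (r = Add(1, Mul(Rational(1, 2), Add(-1875460, -319935))) = Add(1, Mul(Rational(1, 2), -2195395)) = Add(1, Rational(-2195395, 2)) = Rational(-2195393, 2) ≈ -1.0977e+6)
Mul(Add(4833928, h), Pow(Add(r, -1521108), -1)) = Mul(Add(4833928, -712413), Pow(Add(Rational(-2195393, 2), -1521108), -1)) = Mul(4121515, Pow(Rational(-5237609, 2), -1)) = Mul(4121515, Rational(-2, 5237609)) = Rational(-8243030, 5237609)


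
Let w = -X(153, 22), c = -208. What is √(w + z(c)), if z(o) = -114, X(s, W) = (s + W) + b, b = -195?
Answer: I*√94 ≈ 9.6954*I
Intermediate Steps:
X(s, W) = -195 + W + s (X(s, W) = (s + W) - 195 = (W + s) - 195 = -195 + W + s)
w = 20 (w = -(-195 + 22 + 153) = -1*(-20) = 20)
√(w + z(c)) = √(20 - 114) = √(-94) = I*√94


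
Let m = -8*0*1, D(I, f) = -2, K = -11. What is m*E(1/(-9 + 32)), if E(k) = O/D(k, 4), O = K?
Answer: 0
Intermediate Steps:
O = -11
E(k) = 11/2 (E(k) = -11/(-2) = -11*(-½) = 11/2)
m = 0 (m = 0*1 = 0)
m*E(1/(-9 + 32)) = 0*(11/2) = 0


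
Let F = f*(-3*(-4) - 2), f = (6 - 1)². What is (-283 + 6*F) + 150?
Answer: 1367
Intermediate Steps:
f = 25 (f = 5² = 25)
F = 250 (F = 25*(-3*(-4) - 2) = 25*(12 - 2) = 25*10 = 250)
(-283 + 6*F) + 150 = (-283 + 6*250) + 150 = (-283 + 1500) + 150 = 1217 + 150 = 1367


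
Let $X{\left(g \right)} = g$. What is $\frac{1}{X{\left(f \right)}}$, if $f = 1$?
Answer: $1$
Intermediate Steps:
$\frac{1}{X{\left(f \right)}} = 1^{-1} = 1$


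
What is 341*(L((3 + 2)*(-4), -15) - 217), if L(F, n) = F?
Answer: -80817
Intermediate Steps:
341*(L((3 + 2)*(-4), -15) - 217) = 341*((3 + 2)*(-4) - 217) = 341*(5*(-4) - 217) = 341*(-20 - 217) = 341*(-237) = -80817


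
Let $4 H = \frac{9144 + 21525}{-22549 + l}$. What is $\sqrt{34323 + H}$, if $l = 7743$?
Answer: $\frac{9 \sqrt{371560167858}}{29612} \approx 185.26$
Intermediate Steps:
$H = - \frac{30669}{59224}$ ($H = \frac{\left(9144 + 21525\right) \frac{1}{-22549 + 7743}}{4} = \frac{30669 \frac{1}{-14806}}{4} = \frac{30669 \left(- \frac{1}{14806}\right)}{4} = \frac{1}{4} \left(- \frac{30669}{14806}\right) = - \frac{30669}{59224} \approx -0.51785$)
$\sqrt{34323 + H} = \sqrt{34323 - \frac{30669}{59224}} = \sqrt{\frac{2032714683}{59224}} = \frac{9 \sqrt{371560167858}}{29612}$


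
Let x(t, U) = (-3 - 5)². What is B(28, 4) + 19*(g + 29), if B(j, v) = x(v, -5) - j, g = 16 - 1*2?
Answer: 853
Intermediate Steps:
g = 14 (g = 16 - 2 = 14)
x(t, U) = 64 (x(t, U) = (-8)² = 64)
B(j, v) = 64 - j
B(28, 4) + 19*(g + 29) = (64 - 1*28) + 19*(14 + 29) = (64 - 28) + 19*43 = 36 + 817 = 853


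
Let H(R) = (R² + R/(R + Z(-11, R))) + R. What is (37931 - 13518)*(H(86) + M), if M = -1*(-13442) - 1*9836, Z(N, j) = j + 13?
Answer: 50079998158/185 ≈ 2.7070e+8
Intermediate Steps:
Z(N, j) = 13 + j
M = 3606 (M = 13442 - 9836 = 3606)
H(R) = R + R² + R/(13 + 2*R) (H(R) = (R² + R/(R + (13 + R))) + R = (R² + R/(13 + 2*R)) + R = R + R² + R/(13 + 2*R))
(37931 - 13518)*(H(86) + M) = (37931 - 13518)*(86*(14 + 2*86² + 15*86)/(13 + 2*86) + 3606) = 24413*(86*(14 + 2*7396 + 1290)/(13 + 172) + 3606) = 24413*(86*(14 + 14792 + 1290)/185 + 3606) = 24413*(86*(1/185)*16096 + 3606) = 24413*(1384256/185 + 3606) = 24413*(2051366/185) = 50079998158/185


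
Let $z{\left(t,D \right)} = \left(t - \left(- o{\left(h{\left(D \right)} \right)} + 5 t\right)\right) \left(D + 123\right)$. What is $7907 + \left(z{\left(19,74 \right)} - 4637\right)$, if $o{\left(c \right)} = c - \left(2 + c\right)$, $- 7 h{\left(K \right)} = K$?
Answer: $-12096$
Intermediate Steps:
$h{\left(K \right)} = - \frac{K}{7}$
$o{\left(c \right)} = -2$
$z{\left(t,D \right)} = \left(-2 - 4 t\right) \left(123 + D\right)$ ($z{\left(t,D \right)} = \left(t - \left(2 + 5 t\right)\right) \left(D + 123\right) = \left(t - \left(2 + 5 t\right)\right) \left(123 + D\right) = \left(-2 - 4 t\right) \left(123 + D\right)$)
$7907 + \left(z{\left(19,74 \right)} - 4637\right) = 7907 - 20003 = -12096$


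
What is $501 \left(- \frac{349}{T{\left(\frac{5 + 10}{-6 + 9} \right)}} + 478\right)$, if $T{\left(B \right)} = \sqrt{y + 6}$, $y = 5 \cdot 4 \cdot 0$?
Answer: $239478 - \frac{58283 \sqrt{6}}{2} \approx 1.681 \cdot 10^{5}$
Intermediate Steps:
$y = 0$ ($y = 20 \cdot 0 = 0$)
$T{\left(B \right)} = \sqrt{6}$ ($T{\left(B \right)} = \sqrt{0 + 6} = \sqrt{6}$)
$501 \left(- \frac{349}{T{\left(\frac{5 + 10}{-6 + 9} \right)}} + 478\right) = 501 \left(- \frac{349}{\sqrt{6}} + 478\right) = 501 \left(- 349 \frac{\sqrt{6}}{6} + 478\right) = 501 \left(- \frac{349 \sqrt{6}}{6} + 478\right) = 501 \left(478 - \frac{349 \sqrt{6}}{6}\right) = 239478 - \frac{58283 \sqrt{6}}{2}$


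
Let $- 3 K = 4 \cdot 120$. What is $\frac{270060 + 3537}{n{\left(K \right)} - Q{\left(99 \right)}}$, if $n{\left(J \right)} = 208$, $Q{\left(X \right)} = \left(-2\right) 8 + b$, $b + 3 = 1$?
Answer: $\frac{273597}{226} \approx 1210.6$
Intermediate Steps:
$b = -2$ ($b = -3 + 1 = -2$)
$K = -160$ ($K = - \frac{4 \cdot 120}{3} = \left(- \frac{1}{3}\right) 480 = -160$)
$Q{\left(X \right)} = -18$ ($Q{\left(X \right)} = \left(-2\right) 8 - 2 = -16 - 2 = -18$)
$\frac{270060 + 3537}{n{\left(K \right)} - Q{\left(99 \right)}} = \frac{270060 + 3537}{208 - -18} = \frac{273597}{208 + 18} = \frac{273597}{226}$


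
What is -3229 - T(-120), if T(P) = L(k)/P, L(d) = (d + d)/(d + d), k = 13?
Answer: -387479/120 ≈ -3229.0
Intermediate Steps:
L(d) = 1 (L(d) = (2*d)/((2*d)) = (2*d)*(1/(2*d)) = 1)
T(P) = 1/P
-3229 - T(-120) = -3229 - 1/(-120) = -3229 - 1*(-1/120) = -3229 + 1/120 = -387479/120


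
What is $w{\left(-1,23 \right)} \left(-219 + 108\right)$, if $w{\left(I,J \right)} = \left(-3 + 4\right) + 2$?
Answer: $-333$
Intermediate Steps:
$w{\left(I,J \right)} = 3$ ($w{\left(I,J \right)} = 1 + 2 = 3$)
$w{\left(-1,23 \right)} \left(-219 + 108\right) = 3 \left(-219 + 108\right) = 3 \left(-111\right) = -333$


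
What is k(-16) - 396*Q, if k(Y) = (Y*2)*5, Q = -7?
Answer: 2612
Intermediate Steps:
k(Y) = 10*Y (k(Y) = (2*Y)*5 = 10*Y)
k(-16) - 396*Q = 10*(-16) - 396*(-7) = -160 + 2772 = 2612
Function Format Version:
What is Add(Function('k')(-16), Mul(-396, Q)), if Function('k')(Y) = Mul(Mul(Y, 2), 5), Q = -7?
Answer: 2612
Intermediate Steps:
Function('k')(Y) = Mul(10, Y) (Function('k')(Y) = Mul(Mul(2, Y), 5) = Mul(10, Y))
Add(Function('k')(-16), Mul(-396, Q)) = Add(Mul(10, -16), Mul(-396, -7)) = Add(-160, 2772) = 2612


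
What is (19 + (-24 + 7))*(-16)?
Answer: -32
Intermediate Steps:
(19 + (-24 + 7))*(-16) = (19 - 17)*(-16) = 2*(-16) = -32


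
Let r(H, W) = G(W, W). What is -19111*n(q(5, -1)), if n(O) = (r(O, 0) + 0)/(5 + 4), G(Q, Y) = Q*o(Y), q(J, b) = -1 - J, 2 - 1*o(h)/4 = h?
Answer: 0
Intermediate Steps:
o(h) = 8 - 4*h
G(Q, Y) = Q*(8 - 4*Y)
r(H, W) = 4*W*(2 - W)
n(O) = 0 (n(O) = (4*0*(2 - 1*0) + 0)/(5 + 4) = (4*0*(2 + 0) + 0)/9 = (4*0*2 + 0)*(1/9) = (0 + 0)*(1/9) = 0*(1/9) = 0)
-19111*n(q(5, -1)) = -19111*0 = 0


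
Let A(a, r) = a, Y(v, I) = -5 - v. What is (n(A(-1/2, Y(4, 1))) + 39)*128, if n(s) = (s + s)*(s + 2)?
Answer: 4800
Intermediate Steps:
n(s) = 2*s*(2 + s) (n(s) = (2*s)*(2 + s) = 2*s*(2 + s))
(n(A(-1/2, Y(4, 1))) + 39)*128 = (2*(-1/2)*(2 - 1/2) + 39)*128 = (2*(-1*½)*(2 - 1*½) + 39)*128 = (2*(-½)*(2 - ½) + 39)*128 = (2*(-½)*(3/2) + 39)*128 = (-3/2 + 39)*128 = (75/2)*128 = 4800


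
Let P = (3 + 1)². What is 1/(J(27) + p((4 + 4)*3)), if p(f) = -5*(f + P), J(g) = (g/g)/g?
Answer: -27/5399 ≈ -0.0050009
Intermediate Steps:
P = 16 (P = 4² = 16)
J(g) = 1/g
p(f) = -80 - 5*f (p(f) = -5*(f + 16) = -5*(16 + f) = -80 - 5*f)
1/(J(27) + p((4 + 4)*3)) = 1/(1/27 + (-80 - 5*(4 + 4)*3)) = 1/(1/27 + (-80 - 40*3)) = 1/(1/27 + (-80 - 5*24)) = 1/(1/27 + (-80 - 120)) = 1/(1/27 - 200) = 1/(-5399/27) = -27/5399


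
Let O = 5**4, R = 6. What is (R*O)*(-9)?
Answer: -33750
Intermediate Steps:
O = 625
(R*O)*(-9) = (6*625)*(-9) = 3750*(-9) = -33750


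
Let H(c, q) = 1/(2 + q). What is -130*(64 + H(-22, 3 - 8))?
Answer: -24830/3 ≈ -8276.7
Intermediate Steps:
-130*(64 + H(-22, 3 - 8)) = -130*(64 + 1/(2 + (3 - 8))) = -130*(64 + 1/(2 - 5)) = -130*(64 + 1/(-3)) = -130*(64 - ⅓) = -130*191/3 = -24830/3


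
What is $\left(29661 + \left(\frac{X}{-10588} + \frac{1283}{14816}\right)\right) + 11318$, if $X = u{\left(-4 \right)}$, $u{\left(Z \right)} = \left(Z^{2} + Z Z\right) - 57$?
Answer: $\frac{1607115943709}{39217952} \approx 40979.0$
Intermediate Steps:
$u{\left(Z \right)} = -57 + 2 Z^{2}$ ($u{\left(Z \right)} = \left(Z^{2} + Z^{2}\right) - 57 = 2 Z^{2} - 57 = -57 + 2 Z^{2}$)
$X = -25$ ($X = -57 + 2 \left(-4\right)^{2} = -57 + 2 \cdot 16 = -57 + 32 = -25$)
$\left(29661 + \left(\frac{X}{-10588} + \frac{1283}{14816}\right)\right) + 11318 = \left(29661 + \left(- \frac{25}{-10588} + \frac{1283}{14816}\right)\right) + 11318 = \left(29661 + \left(\left(-25\right) \left(- \frac{1}{10588}\right) + 1283 \cdot \frac{1}{14816}\right)\right) + 11318 = \left(29661 + \left(\frac{25}{10588} + \frac{1283}{14816}\right)\right) + 11318 = \left(29661 + \frac{3488701}{39217952}\right) + 11318 = \frac{1163247162973}{39217952} + 11318 = \frac{1607115943709}{39217952}$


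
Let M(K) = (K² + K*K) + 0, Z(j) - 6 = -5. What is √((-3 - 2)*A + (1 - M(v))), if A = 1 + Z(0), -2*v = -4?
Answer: I*√17 ≈ 4.1231*I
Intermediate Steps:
v = 2 (v = -½*(-4) = 2)
Z(j) = 1 (Z(j) = 6 - 5 = 1)
M(K) = 2*K² (M(K) = (K² + K²) + 0 = 2*K² + 0 = 2*K²)
A = 2 (A = 1 + 1 = 2)
√((-3 - 2)*A + (1 - M(v))) = √((-3 - 2)*2 + (1 - 2*2²)) = √(-5*2 + (1 - 2*4)) = √(-10 + (1 - 1*8)) = √(-10 + (1 - 8)) = √(-10 - 7) = √(-17) = I*√17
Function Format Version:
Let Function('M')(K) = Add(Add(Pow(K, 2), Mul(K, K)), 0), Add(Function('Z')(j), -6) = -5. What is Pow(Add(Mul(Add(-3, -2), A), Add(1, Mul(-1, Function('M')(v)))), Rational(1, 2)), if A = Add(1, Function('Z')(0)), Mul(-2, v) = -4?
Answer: Mul(I, Pow(17, Rational(1, 2))) ≈ Mul(4.1231, I)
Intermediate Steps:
v = 2 (v = Mul(Rational(-1, 2), -4) = 2)
Function('Z')(j) = 1 (Function('Z')(j) = Add(6, -5) = 1)
Function('M')(K) = Mul(2, Pow(K, 2)) (Function('M')(K) = Add(Add(Pow(K, 2), Pow(K, 2)), 0) = Add(Mul(2, Pow(K, 2)), 0) = Mul(2, Pow(K, 2)))
A = 2 (A = Add(1, 1) = 2)
Pow(Add(Mul(Add(-3, -2), A), Add(1, Mul(-1, Function('M')(v)))), Rational(1, 2)) = Pow(Add(Mul(Add(-3, -2), 2), Add(1, Mul(-1, Mul(2, Pow(2, 2))))), Rational(1, 2)) = Pow(Add(Mul(-5, 2), Add(1, Mul(-1, Mul(2, 4)))), Rational(1, 2)) = Pow(Add(-10, Add(1, Mul(-1, 8))), Rational(1, 2)) = Pow(Add(-10, Add(1, -8)), Rational(1, 2)) = Pow(Add(-10, -7), Rational(1, 2)) = Pow(-17, Rational(1, 2)) = Mul(I, Pow(17, Rational(1, 2)))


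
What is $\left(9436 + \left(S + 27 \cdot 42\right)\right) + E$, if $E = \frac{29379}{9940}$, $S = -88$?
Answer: $\frac{14888637}{1420} \approx 10485.0$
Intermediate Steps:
$E = \frac{4197}{1420}$ ($E = 29379 \cdot \frac{1}{9940} = \frac{4197}{1420} \approx 2.9556$)
$\left(9436 + \left(S + 27 \cdot 42\right)\right) + E = \left(9436 + \left(-88 + 27 \cdot 42\right)\right) + \frac{4197}{1420} = \left(9436 + \left(-88 + 1134\right)\right) + \frac{4197}{1420} = \left(9436 + 1046\right) + \frac{4197}{1420} = 10482 + \frac{4197}{1420} = \frac{14888637}{1420}$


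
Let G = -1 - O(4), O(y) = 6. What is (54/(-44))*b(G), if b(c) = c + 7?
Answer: 0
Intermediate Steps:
G = -7 (G = -1 - 1*6 = -1 - 6 = -7)
b(c) = 7 + c
(54/(-44))*b(G) = (54/(-44))*(7 - 7) = (54*(-1/44))*0 = -27/22*0 = 0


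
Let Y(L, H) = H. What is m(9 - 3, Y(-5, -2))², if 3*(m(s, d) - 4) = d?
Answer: 100/9 ≈ 11.111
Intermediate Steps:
m(s, d) = 4 + d/3
m(9 - 3, Y(-5, -2))² = (4 + (⅓)*(-2))² = (4 - ⅔)² = (10/3)² = 100/9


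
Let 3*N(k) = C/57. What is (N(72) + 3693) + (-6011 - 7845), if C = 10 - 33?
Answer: -1737896/171 ≈ -10163.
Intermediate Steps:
C = -23
N(k) = -23/171 (N(k) = (-23/57)/3 = (-23*1/57)/3 = (⅓)*(-23/57) = -23/171)
(N(72) + 3693) + (-6011 - 7845) = (-23/171 + 3693) + (-6011 - 7845) = 631480/171 - 13856 = -1737896/171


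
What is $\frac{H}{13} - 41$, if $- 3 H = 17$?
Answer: $- \frac{1616}{39} \approx -41.436$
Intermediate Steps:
$H = - \frac{17}{3}$ ($H = \left(- \frac{1}{3}\right) 17 = - \frac{17}{3} \approx -5.6667$)
$\frac{H}{13} - 41 = - \frac{17}{3 \cdot 13} - 41 = \left(- \frac{17}{3}\right) \frac{1}{13} - 41 = - \frac{17}{39} - 41 = - \frac{1616}{39}$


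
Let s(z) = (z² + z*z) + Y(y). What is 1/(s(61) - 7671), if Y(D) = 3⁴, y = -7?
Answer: -1/148 ≈ -0.0067568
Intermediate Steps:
Y(D) = 81
s(z) = 81 + 2*z² (s(z) = (z² + z*z) + 81 = (z² + z²) + 81 = 2*z² + 81 = 81 + 2*z²)
1/(s(61) - 7671) = 1/((81 + 2*61²) - 7671) = 1/((81 + 2*3721) - 7671) = 1/((81 + 7442) - 7671) = 1/(7523 - 7671) = 1/(-148) = -1/148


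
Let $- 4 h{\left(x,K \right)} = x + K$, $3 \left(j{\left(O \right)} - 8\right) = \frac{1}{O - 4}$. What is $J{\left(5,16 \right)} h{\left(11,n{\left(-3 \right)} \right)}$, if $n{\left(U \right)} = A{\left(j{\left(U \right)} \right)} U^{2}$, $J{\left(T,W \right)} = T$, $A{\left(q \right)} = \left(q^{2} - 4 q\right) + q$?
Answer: $- \frac{89535}{196} \approx -456.81$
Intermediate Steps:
$j{\left(O \right)} = 8 + \frac{1}{3 \left(-4 + O\right)}$ ($j{\left(O \right)} = 8 + \frac{1}{3 \left(O - 4\right)} = 8 + \frac{1}{3 \left(-4 + O\right)}$)
$A{\left(q \right)} = q^{2} - 3 q$
$n{\left(U \right)} = \frac{U^{2} \left(-95 + 24 U\right) \left(-3 + \frac{-95 + 24 U}{3 \left(-4 + U\right)}\right)}{3 \left(-4 + U\right)}$ ($n{\left(U \right)} = \frac{-95 + 24 U}{3 \left(-4 + U\right)} \left(-3 + \frac{-95 + 24 U}{3 \left(-4 + U\right)}\right) U^{2} = \frac{\left(-95 + 24 U\right) \left(-3 + \frac{-95 + 24 U}{3 \left(-4 + U\right)}\right)}{3 \left(-4 + U\right)} U^{2} = \frac{U^{2} \left(-95 + 24 U\right) \left(-3 + \frac{-95 + 24 U}{3 \left(-4 + U\right)}\right)}{3 \left(-4 + U\right)}$)
$h{\left(x,K \right)} = - \frac{K}{4} - \frac{x}{4}$ ($h{\left(x,K \right)} = - \frac{x + K}{4} = - \frac{K + x}{4} = - \frac{K}{4} - \frac{x}{4}$)
$J{\left(5,16 \right)} h{\left(11,n{\left(-3 \right)} \right)} = 5 \left(- \frac{\frac{1}{9} \left(-3\right)^{2} \frac{1}{\left(-4 - 3\right)^{2}} \left(-95 + 24 \left(-3\right)\right) \left(-59 + 15 \left(-3\right)\right)}{4} - \frac{11}{4}\right) = 5 \left(- \frac{\frac{1}{9} \cdot 9 \cdot \frac{1}{49} \left(-95 - 72\right) \left(-59 - 45\right)}{4} - \frac{11}{4}\right) = 5 \left(- \frac{\frac{1}{9} \cdot 9 \cdot \frac{1}{49} \left(-167\right) \left(-104\right)}{4} - \frac{11}{4}\right) = 5 \left(\left(- \frac{1}{4}\right) \frac{17368}{49} - \frac{11}{4}\right) = 5 \left(- \frac{4342}{49} - \frac{11}{4}\right) = 5 \left(- \frac{17907}{196}\right) = - \frac{89535}{196}$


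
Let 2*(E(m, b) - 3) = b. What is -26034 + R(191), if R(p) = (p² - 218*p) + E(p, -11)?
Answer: -62387/2 ≈ -31194.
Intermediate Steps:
E(m, b) = 3 + b/2
R(p) = -5/2 + p² - 218*p (R(p) = (p² - 218*p) + (3 + (½)*(-11)) = (p² - 218*p) + (3 - 11/2) = (p² - 218*p) - 5/2 = -5/2 + p² - 218*p)
-26034 + R(191) = -26034 + (-5/2 + 191² - 218*191) = -26034 + (-5/2 + 36481 - 41638) = -26034 - 10319/2 = -62387/2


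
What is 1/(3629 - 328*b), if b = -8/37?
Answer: 37/136897 ≈ 0.00027028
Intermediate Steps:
b = -8/37 (b = -8*1/37 = -8/37 ≈ -0.21622)
1/(3629 - 328*b) = 1/(3629 - 328*(-8/37)) = 1/(3629 + 2624/37) = 1/(136897/37) = 37/136897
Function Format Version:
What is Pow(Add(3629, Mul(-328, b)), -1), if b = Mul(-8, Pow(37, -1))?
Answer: Rational(37, 136897) ≈ 0.00027028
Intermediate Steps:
b = Rational(-8, 37) (b = Mul(-8, Rational(1, 37)) = Rational(-8, 37) ≈ -0.21622)
Pow(Add(3629, Mul(-328, b)), -1) = Pow(Add(3629, Mul(-328, Rational(-8, 37))), -1) = Pow(Add(3629, Rational(2624, 37)), -1) = Pow(Rational(136897, 37), -1) = Rational(37, 136897)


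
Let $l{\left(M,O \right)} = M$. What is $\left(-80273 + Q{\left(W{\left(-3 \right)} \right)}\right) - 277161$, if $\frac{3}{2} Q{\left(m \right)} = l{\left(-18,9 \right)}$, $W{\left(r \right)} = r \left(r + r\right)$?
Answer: $-357446$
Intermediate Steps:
$W{\left(r \right)} = 2 r^{2}$ ($W{\left(r \right)} = r 2 r = 2 r^{2}$)
$Q{\left(m \right)} = -12$ ($Q{\left(m \right)} = \frac{2}{3} \left(-18\right) = -12$)
$\left(-80273 + Q{\left(W{\left(-3 \right)} \right)}\right) - 277161 = \left(-80273 - 12\right) - 277161 = -80285 - 277161 = -357446$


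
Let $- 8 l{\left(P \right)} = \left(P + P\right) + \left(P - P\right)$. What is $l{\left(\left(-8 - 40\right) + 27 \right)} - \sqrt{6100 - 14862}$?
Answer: $\frac{21}{4} - i \sqrt{8762} \approx 5.25 - 93.606 i$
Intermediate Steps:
$l{\left(P \right)} = - \frac{P}{4}$ ($l{\left(P \right)} = - \frac{\left(P + P\right) + \left(P - P\right)}{8} = - \frac{2 P + 0}{8} = - \frac{2 P}{8} = - \frac{P}{4}$)
$l{\left(\left(-8 - 40\right) + 27 \right)} - \sqrt{6100 - 14862} = - \frac{\left(-8 - 40\right) + 27}{4} - \sqrt{6100 - 14862} = - \frac{-48 + 27}{4} - \sqrt{-8762} = \left(- \frac{1}{4}\right) \left(-21\right) - i \sqrt{8762} = \frac{21}{4} - i \sqrt{8762}$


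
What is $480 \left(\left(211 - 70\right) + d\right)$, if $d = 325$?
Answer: $223680$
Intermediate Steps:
$480 \left(\left(211 - 70\right) + d\right) = 480 \left(\left(211 - 70\right) + 325\right) = 480 \left(141 + 325\right) = 480 \cdot 466 = 223680$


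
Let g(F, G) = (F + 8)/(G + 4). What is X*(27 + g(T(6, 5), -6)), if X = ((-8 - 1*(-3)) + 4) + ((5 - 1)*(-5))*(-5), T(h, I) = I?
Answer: 4059/2 ≈ 2029.5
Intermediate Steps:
X = 99 (X = ((-8 + 3) + 4) + (4*(-5))*(-5) = (-5 + 4) - 20*(-5) = -1 + 100 = 99)
g(F, G) = (8 + F)/(4 + G)
X*(27 + g(T(6, 5), -6)) = 99*(27 + (8 + 5)/(4 - 6)) = 99*(27 + 13/(-2)) = 99*(27 - 1/2*13) = 99*(27 - 13/2) = 99*(41/2) = 4059/2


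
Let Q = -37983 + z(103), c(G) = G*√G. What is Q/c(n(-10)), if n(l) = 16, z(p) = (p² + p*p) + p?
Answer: -8331/32 ≈ -260.34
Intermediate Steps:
z(p) = p + 2*p² (z(p) = (p² + p²) + p = 2*p² + p = p + 2*p²)
c(G) = G^(3/2)
Q = -16662 (Q = -37983 + 103*(1 + 2*103) = -37983 + 103*(1 + 206) = -37983 + 103*207 = -37983 + 21321 = -16662)
Q/c(n(-10)) = -16662/(16^(3/2)) = -16662/64 = -16662*1/64 = -8331/32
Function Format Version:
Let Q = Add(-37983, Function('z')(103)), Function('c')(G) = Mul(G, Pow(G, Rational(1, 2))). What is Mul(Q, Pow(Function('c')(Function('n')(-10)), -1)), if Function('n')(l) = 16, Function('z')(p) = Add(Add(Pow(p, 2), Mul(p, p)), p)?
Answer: Rational(-8331, 32) ≈ -260.34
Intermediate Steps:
Function('z')(p) = Add(p, Mul(2, Pow(p, 2))) (Function('z')(p) = Add(Add(Pow(p, 2), Pow(p, 2)), p) = Add(Mul(2, Pow(p, 2)), p) = Add(p, Mul(2, Pow(p, 2))))
Function('c')(G) = Pow(G, Rational(3, 2))
Q = -16662 (Q = Add(-37983, Mul(103, Add(1, Mul(2, 103)))) = Add(-37983, Mul(103, Add(1, 206))) = Add(-37983, Mul(103, 207)) = Add(-37983, 21321) = -16662)
Mul(Q, Pow(Function('c')(Function('n')(-10)), -1)) = Mul(-16662, Pow(Pow(16, Rational(3, 2)), -1)) = Mul(-16662, Pow(64, -1)) = Mul(-16662, Rational(1, 64)) = Rational(-8331, 32)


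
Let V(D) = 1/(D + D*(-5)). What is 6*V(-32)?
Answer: 3/64 ≈ 0.046875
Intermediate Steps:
V(D) = -1/(4*D) (V(D) = 1/(D - 5*D) = 1/(-4*D) = -1/(4*D))
6*V(-32) = 6*(-¼/(-32)) = 6*(-¼*(-1/32)) = 6*(1/128) = 3/64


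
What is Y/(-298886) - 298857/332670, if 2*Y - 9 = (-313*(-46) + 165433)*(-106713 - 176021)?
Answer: 216848810972007/2549497580 ≈ 85056.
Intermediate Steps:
Y = -50844337945/2 (Y = 9/2 + ((-313*(-46) + 165433)*(-106713 - 176021))/2 = 9/2 + ((14398 + 165433)*(-282734))/2 = 9/2 + (179831*(-282734))/2 = 9/2 + (½)*(-50844337954) = 9/2 - 25422168977 = -50844337945/2 ≈ -2.5422e+10)
Y/(-298886) - 298857/332670 = -50844337945/2/(-298886) - 298857/332670 = -50844337945/2*(-1/298886) - 298857*1/332670 = 50844337945/597772 - 7663/8530 = 216848810972007/2549497580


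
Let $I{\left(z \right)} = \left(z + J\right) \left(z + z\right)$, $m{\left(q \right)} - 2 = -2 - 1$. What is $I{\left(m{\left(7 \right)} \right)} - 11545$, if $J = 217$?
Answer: $-11977$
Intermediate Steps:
$m{\left(q \right)} = -1$ ($m{\left(q \right)} = 2 - 3 = -1$)
$I{\left(z \right)} = 2 z \left(217 + z\right)$ ($I{\left(z \right)} = \left(z + 217\right) \left(z + z\right) = \left(217 + z\right) 2 z = 2 z \left(217 + z\right)$)
$I{\left(m{\left(7 \right)} \right)} - 11545 = 2 \left(-1\right) \left(217 - 1\right) - 11545 = 2 \left(-1\right) 216 - 11545 = -432 - 11545 = -11977$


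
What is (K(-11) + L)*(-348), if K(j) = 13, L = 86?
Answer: -34452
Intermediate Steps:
(K(-11) + L)*(-348) = (13 + 86)*(-348) = 99*(-348) = -34452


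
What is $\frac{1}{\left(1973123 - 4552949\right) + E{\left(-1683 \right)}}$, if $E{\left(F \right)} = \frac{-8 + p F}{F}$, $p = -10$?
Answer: $- \frac{1683}{4341863980} \approx -3.8762 \cdot 10^{-7}$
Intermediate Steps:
$E{\left(F \right)} = \frac{-8 - 10 F}{F}$
$\frac{1}{\left(1973123 - 4552949\right) + E{\left(-1683 \right)}} = \frac{1}{\left(1973123 - 4552949\right) - \left(10 + \frac{8}{-1683}\right)} = \frac{1}{\left(1973123 - 4552949\right) - \frac{16822}{1683}} = \frac{1}{-2579826 + \left(-10 + \frac{8}{1683}\right)} = \frac{1}{-2579826 - \frac{16822}{1683}} = \frac{1}{- \frac{4341863980}{1683}} = - \frac{1683}{4341863980}$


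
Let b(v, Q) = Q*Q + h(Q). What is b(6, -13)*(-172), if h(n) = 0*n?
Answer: -29068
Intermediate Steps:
h(n) = 0
b(v, Q) = Q² (b(v, Q) = Q*Q + 0 = Q² + 0 = Q²)
b(6, -13)*(-172) = (-13)²*(-172) = 169*(-172) = -29068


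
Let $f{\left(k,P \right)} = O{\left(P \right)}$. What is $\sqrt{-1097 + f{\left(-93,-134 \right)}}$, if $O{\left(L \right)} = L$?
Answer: $i \sqrt{1231} \approx 35.086 i$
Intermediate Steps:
$f{\left(k,P \right)} = P$
$\sqrt{-1097 + f{\left(-93,-134 \right)}} = \sqrt{-1097 - 134} = \sqrt{-1231} = i \sqrt{1231}$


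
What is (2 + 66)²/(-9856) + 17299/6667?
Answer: 8729421/4106872 ≈ 2.1256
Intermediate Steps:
(2 + 66)²/(-9856) + 17299/6667 = 68²*(-1/9856) + 17299*(1/6667) = 4624*(-1/9856) + 17299/6667 = -289/616 + 17299/6667 = 8729421/4106872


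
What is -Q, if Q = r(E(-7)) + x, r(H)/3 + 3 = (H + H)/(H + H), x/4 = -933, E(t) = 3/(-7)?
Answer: 3738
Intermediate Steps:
E(t) = -3/7 (E(t) = 3*(-⅐) = -3/7)
x = -3732 (x = 4*(-933) = -3732)
r(H) = -6 (r(H) = -9 + 3*((H + H)/(H + H)) = -9 + 3*((2*H)/((2*H))) = -9 + 3*((2*H)*(1/(2*H))) = -9 + 3*1 = -9 + 3 = -6)
Q = -3738 (Q = -6 - 3732 = -3738)
-Q = -1*(-3738) = 3738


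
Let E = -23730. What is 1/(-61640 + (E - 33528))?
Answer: -1/118898 ≈ -8.4106e-6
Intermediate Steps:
1/(-61640 + (E - 33528)) = 1/(-61640 + (-23730 - 33528)) = 1/(-61640 - 57258) = 1/(-118898) = -1/118898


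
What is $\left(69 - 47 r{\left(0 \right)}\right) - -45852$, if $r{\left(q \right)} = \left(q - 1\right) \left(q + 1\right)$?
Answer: $45968$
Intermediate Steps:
$r{\left(q \right)} = \left(1 + q\right) \left(-1 + q\right)$ ($r{\left(q \right)} = \left(-1 + q\right) \left(1 + q\right) = \left(1 + q\right) \left(-1 + q\right)$)
$\left(69 - 47 r{\left(0 \right)}\right) - -45852 = \left(69 - 47 \left(-1 + 0^{2}\right)\right) - -45852 = \left(69 - 47 \left(-1 + 0\right)\right) + 45852 = \left(69 - -47\right) + 45852 = \left(69 + 47\right) + 45852 = 116 + 45852 = 45968$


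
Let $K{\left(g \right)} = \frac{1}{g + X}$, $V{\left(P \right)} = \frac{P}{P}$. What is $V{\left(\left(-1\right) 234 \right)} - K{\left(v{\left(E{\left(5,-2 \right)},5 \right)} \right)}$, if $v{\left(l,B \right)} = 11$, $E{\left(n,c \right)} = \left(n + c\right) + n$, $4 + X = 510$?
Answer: $\frac{516}{517} \approx 0.99807$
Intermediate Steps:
$X = 506$ ($X = -4 + 510 = 506$)
$V{\left(P \right)} = 1$
$E{\left(n,c \right)} = c + 2 n$ ($E{\left(n,c \right)} = \left(c + n\right) + n = c + 2 n$)
$K{\left(g \right)} = \frac{1}{506 + g}$ ($K{\left(g \right)} = \frac{1}{g + 506} = \frac{1}{506 + g}$)
$V{\left(\left(-1\right) 234 \right)} - K{\left(v{\left(E{\left(5,-2 \right)},5 \right)} \right)} = 1 - \frac{1}{506 + 11} = 1 - \frac{1}{517} = \frac{516}{517}$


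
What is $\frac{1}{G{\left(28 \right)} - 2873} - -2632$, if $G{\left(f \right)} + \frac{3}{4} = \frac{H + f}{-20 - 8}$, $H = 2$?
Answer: $\frac{211862812}{80495} \approx 2632.0$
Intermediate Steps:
$G{\left(f \right)} = - \frac{23}{28} - \frac{f}{28}$ ($G{\left(f \right)} = - \frac{3}{4} + \frac{2 + f}{-20 - 8} = - \frac{3}{4} + \frac{2 + f}{-28} = - \frac{3}{4} + \left(2 + f\right) \left(- \frac{1}{28}\right) = - \frac{3}{4} - \left(\frac{1}{14} + \frac{f}{28}\right) = - \frac{23}{28} - \frac{f}{28}$)
$\frac{1}{G{\left(28 \right)} - 2873} - -2632 = \frac{1}{\left(- \frac{23}{28} - 1\right) - 2873} - -2632 = \frac{1}{\left(- \frac{23}{28} - 1\right) - 2873} + 2632 = \frac{1}{- \frac{51}{28} - 2873} + 2632 = \frac{1}{- \frac{80495}{28}} + 2632 = - \frac{28}{80495} + 2632 = \frac{211862812}{80495}$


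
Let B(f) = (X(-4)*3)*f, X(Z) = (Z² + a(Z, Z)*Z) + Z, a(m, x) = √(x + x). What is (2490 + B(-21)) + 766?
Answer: 2500 + 504*I*√2 ≈ 2500.0 + 712.76*I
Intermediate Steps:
a(m, x) = √2*√x (a(m, x) = √(2*x) = √2*√x)
X(Z) = Z + Z² + √2*Z^(3/2) (X(Z) = (Z² + (√2*√Z)*Z) + Z = (Z² + √2*Z^(3/2)) + Z = Z + Z² + √2*Z^(3/2))
B(f) = f*(36 - 24*I*√2) (B(f) = (-4*(1 - 4 + √2*√(-4))*3)*f = (-4*(1 - 4 + √2*(2*I))*3)*f = (-4*(1 - 4 + 2*I*√2)*3)*f = (-4*(-3 + 2*I*√2)*3)*f = ((12 - 8*I*√2)*3)*f = (36 - 24*I*√2)*f = f*(36 - 24*I*√2))
(2490 + B(-21)) + 766 = (2490 + 12*(-21)*(3 - 2*I*√2)) + 766 = (2490 + (-756 + 504*I*√2)) + 766 = (1734 + 504*I*√2) + 766 = 2500 + 504*I*√2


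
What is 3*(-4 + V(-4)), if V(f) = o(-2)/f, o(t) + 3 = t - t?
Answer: -39/4 ≈ -9.7500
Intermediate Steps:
o(t) = -3 (o(t) = -3 + (t - t) = -3 + 0 = -3)
V(f) = -3/f
3*(-4 + V(-4)) = 3*(-4 - 3/(-4)) = 3*(-4 - 3*(-¼)) = 3*(-4 + ¾) = 3*(-13/4) = -39/4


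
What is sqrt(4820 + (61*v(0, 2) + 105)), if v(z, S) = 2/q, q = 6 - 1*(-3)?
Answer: 13*sqrt(263)/3 ≈ 70.275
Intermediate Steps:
q = 9 (q = 6 + 3 = 9)
v(z, S) = 2/9
sqrt(4820 + (61*v(0, 2) + 105)) = sqrt(4820 + (61*(2/9) + 105)) = sqrt(4820 + (122/9 + 105)) = sqrt(4820 + 1067/9) = sqrt(44447/9) = 13*sqrt(263)/3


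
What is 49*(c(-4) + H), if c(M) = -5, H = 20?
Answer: 735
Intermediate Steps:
49*(c(-4) + H) = 49*(-5 + 20) = 49*15 = 735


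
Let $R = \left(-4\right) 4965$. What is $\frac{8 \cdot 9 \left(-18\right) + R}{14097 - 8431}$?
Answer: $- \frac{10578}{2833} \approx -3.7339$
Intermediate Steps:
$R = -19860$
$\frac{8 \cdot 9 \left(-18\right) + R}{14097 - 8431} = \frac{8 \cdot 9 \left(-18\right) - 19860}{14097 - 8431} = \frac{72 \left(-18\right) - 19860}{5666} = \left(-1296 - 19860\right) \frac{1}{5666} = \left(-21156\right) \frac{1}{5666} = - \frac{10578}{2833}$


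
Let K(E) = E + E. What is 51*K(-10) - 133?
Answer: -1153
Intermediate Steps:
K(E) = 2*E
51*K(-10) - 133 = 51*(2*(-10)) - 133 = 51*(-20) - 133 = -1020 - 133 = -1153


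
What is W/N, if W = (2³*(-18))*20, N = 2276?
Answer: -720/569 ≈ -1.2654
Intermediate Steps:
W = -2880 (W = (8*(-18))*20 = -144*20 = -2880)
W/N = -2880/2276 = -2880*1/2276 = -720/569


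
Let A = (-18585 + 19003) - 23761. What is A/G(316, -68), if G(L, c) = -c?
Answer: -23343/68 ≈ -343.28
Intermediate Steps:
A = -23343 (A = 418 - 23761 = -23343)
A/G(316, -68) = -23343/((-1*(-68))) = -23343/68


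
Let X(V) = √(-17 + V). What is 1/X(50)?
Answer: √33/33 ≈ 0.17408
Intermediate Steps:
1/X(50) = 1/(√(-17 + 50)) = 1/(√33) = √33/33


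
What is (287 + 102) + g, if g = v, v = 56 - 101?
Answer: 344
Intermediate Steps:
v = -45
g = -45
(287 + 102) + g = (287 + 102) - 45 = 389 - 45 = 344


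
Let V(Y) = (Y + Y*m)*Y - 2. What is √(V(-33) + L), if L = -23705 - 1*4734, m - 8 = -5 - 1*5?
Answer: I*√29530 ≈ 171.84*I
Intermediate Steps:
m = -2 (m = 8 + (-5 - 1*5) = 8 + (-5 - 5) = 8 - 10 = -2)
V(Y) = -2 - Y² (V(Y) = (Y + Y*(-2))*Y - 2 = (Y - 2*Y)*Y - 2 = (-Y)*Y - 2 = -Y² - 2 = -2 - Y²)
L = -28439 (L = -23705 - 4734 = -28439)
√(V(-33) + L) = √((-2 - 1*(-33)²) - 28439) = √((-2 - 1*1089) - 28439) = √((-2 - 1089) - 28439) = √(-1091 - 28439) = √(-29530) = I*√29530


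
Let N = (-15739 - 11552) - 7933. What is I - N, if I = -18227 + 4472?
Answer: 21469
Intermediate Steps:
N = -35224 (N = -27291 - 7933 = -35224)
I = -13755
I - N = -13755 - 1*(-35224) = -13755 + 35224 = 21469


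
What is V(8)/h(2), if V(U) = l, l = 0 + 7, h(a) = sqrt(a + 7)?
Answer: 7/3 ≈ 2.3333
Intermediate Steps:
h(a) = sqrt(7 + a)
l = 7
V(U) = 7
V(8)/h(2) = 7/(sqrt(7 + 2)) = 7/(sqrt(9)) = 7/3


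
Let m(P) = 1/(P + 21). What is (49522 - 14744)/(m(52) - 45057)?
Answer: -1269397/1644580 ≈ -0.77187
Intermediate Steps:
m(P) = 1/(21 + P)
(49522 - 14744)/(m(52) - 45057) = (49522 - 14744)/(1/(21 + 52) - 45057) = 34778/(1/73 - 45057) = 34778/(-3289160/73) = 34778*(-73/3289160) = -1269397/1644580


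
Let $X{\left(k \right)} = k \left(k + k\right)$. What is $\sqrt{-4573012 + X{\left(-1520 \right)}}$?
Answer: $2 \sqrt{11947} \approx 218.6$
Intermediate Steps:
$X{\left(k \right)} = 2 k^{2}$ ($X{\left(k \right)} = k 2 k = 2 k^{2}$)
$\sqrt{-4573012 + X{\left(-1520 \right)}} = \sqrt{-4573012 + 2 \left(-1520\right)^{2}} = \sqrt{-4573012 + 2 \cdot 2310400} = \sqrt{-4573012 + 4620800} = \sqrt{47788} = 2 \sqrt{11947}$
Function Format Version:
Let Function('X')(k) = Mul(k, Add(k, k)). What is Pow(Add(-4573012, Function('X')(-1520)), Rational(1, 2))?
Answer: Mul(2, Pow(11947, Rational(1, 2))) ≈ 218.60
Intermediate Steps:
Function('X')(k) = Mul(2, Pow(k, 2)) (Function('X')(k) = Mul(k, Mul(2, k)) = Mul(2, Pow(k, 2)))
Pow(Add(-4573012, Function('X')(-1520)), Rational(1, 2)) = Pow(Add(-4573012, Mul(2, Pow(-1520, 2))), Rational(1, 2)) = Pow(Add(-4573012, Mul(2, 2310400)), Rational(1, 2)) = Pow(Add(-4573012, 4620800), Rational(1, 2)) = Pow(47788, Rational(1, 2)) = Mul(2, Pow(11947, Rational(1, 2)))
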